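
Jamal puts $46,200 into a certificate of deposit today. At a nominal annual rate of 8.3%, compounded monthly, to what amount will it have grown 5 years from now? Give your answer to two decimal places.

i = 0.083/12 = 0.00691667 per month; n = 5·12 = 60.
FV = PV·(1+i)^n = 46,200 × 1.512209 = 69,864.0474

$69,864.05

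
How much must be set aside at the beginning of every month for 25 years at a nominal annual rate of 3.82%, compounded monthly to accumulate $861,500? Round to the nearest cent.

$1,714.23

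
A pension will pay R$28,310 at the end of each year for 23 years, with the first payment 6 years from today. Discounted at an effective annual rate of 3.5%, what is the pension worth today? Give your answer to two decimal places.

R$372,332.17

PV at t=5 (ordinary 23-year annuity): 28310 × a(23|0.035) = 28310 × 15.620410 = 442,213.8204
PV₀ = 442,213.8204 / (1+0.035)^5 = 442,213.8204 / 1.187686 = 372,332.1708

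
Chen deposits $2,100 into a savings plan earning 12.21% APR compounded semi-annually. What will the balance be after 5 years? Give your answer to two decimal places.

$3,798.20

With 2 periods per year: i = 0.06105, n = 10.
FV = 2,100 × (1 + 0.06105)^10 = 3,798.1997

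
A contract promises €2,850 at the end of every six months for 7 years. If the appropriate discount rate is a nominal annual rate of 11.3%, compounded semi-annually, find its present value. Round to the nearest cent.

Periodic rate i = 0.113/2 = 0.0565; n = 7 × 2 = 14 periods.
Annuity factor a(14|0.0565) = 9.499782; PV = 2850 × 9.499782 = 27,074.3784

€27,074.38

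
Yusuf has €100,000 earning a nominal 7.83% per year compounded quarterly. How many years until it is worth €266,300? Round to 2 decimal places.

Periodic rate i = 0.0783/4 = 0.019575.
(1+i)^n = 266300/100000 = 2.66300, so n = ln 2.66300 / ln 1.01957 = 50.5241 quarters
= 50.5241/4 years

12.63 years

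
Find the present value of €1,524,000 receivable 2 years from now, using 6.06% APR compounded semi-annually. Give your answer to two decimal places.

€1,352,477.87

Periodic rate i = 0.0606/2 = 0.0303; n = 2 × 2 = 4 periods.
Discount factor = (1+0.0303)^(−4) = 0.887453; PV = 1,524,000 × 0.887453 = 1,352,477.8701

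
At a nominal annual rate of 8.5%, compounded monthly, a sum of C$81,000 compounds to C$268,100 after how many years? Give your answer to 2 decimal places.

14.13 years

Periodic rate i = 0.085/12 = 0.00708333.
(1+i)^n = 268100/81000 = 3.30988, so n = ln 3.30988 / ln 1.00708 = 169.5734 months
= 169.5734/12 years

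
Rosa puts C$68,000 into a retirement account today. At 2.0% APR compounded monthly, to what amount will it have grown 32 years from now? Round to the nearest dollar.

C$128,892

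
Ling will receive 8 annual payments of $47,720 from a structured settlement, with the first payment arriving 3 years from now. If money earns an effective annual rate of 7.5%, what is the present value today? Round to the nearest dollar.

$241,870

Value one period before first payment (t=2): 47720 × [1 − (1+0.075)^(−8)] / 0.075 = 47720 × 5.857304 = 279,510.5256
Discount back 2 years: 279,510.5256 × (1+0.075)^(−2) = 279,510.5256 × 0.865333 = 241,869.5733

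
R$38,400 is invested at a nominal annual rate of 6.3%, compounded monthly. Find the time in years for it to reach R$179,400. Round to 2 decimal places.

Periodic rate i = 0.063/12 = 0.00525.
(1+i)^n = 179400/38400 = 4.67188, so n = ln 4.67188 / ln 1.00525 = 294.4007 months
= 294.4007/12 years

24.53 years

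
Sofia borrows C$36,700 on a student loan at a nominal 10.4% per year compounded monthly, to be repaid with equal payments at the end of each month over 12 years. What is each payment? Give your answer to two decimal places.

C$447.12

Periodic rate i = 0.104/12 = 0.00866667; n = 12 × 12 = 144 periods.
Annuity-PV factor = 82.081599; PMT = 36700 / 82.081599 = 447.1160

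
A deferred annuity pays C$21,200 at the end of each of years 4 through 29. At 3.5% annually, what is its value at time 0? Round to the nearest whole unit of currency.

C$322,964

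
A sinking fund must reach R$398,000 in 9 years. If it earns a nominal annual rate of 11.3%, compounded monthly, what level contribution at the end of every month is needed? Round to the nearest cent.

R$2,139.46

With 12 periods per year: i = 0.00941667, n = 108.
PMT = 398000 / ( [(1+0.00941667)^108 − 1] / 0.00941667 ) = 398000 / 186.027835 = 2,139.4648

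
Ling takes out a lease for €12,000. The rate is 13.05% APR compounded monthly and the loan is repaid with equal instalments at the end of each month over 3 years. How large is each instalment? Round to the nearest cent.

€404.62

i = 0.1305/12 = 0.010875 per month; n = 3·12 = 36.
Annuity-PV factor = 29.657714; PMT = 12000 / 29.657714 = 404.6165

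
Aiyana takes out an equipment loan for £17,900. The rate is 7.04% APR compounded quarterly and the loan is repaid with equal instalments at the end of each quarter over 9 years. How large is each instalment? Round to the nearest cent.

£675.49

Periodic rate i = 0.0704/4 = 0.0176; n = 9 × 4 = 36 periods.
PMT = 17900 / ( [1 − (1+0.0176)^(−36)] / 0.0176 ) = 17900 / 26.499397 = 675.4871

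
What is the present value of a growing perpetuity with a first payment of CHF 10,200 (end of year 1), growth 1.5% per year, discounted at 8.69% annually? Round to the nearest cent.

CHF 141,863.70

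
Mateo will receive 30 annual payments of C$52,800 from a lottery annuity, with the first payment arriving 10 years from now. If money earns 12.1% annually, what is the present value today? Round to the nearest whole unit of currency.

C$151,026

PV at t=9 (ordinary 30-year annuity): 52800 × a(30|0.121) = 52800 × 7.995900 = 422,183.5076
PV₀ = 422,183.5076 / (1+0.121)^9 = 422,183.5076 / 2.795442 = 151,025.6628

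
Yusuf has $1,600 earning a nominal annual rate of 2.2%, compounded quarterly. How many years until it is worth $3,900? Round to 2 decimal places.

40.61 years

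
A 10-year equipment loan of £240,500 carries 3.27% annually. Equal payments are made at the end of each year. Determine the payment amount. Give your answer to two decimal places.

£28,583.80

Annuity-PV factor = 8.413858; PMT = 240500 / 8.413858 = 28,583.7950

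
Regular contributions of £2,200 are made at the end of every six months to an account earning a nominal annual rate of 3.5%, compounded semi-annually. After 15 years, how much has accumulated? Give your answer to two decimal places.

i = 0.035/2 = 0.0175 per half-year; n = 15·2 = 30.
FV = 2200 × [(1+0.0175)^30 − 1] / 0.0175 = 2200 × 39.017150 = 85,837.7306

£85,837.73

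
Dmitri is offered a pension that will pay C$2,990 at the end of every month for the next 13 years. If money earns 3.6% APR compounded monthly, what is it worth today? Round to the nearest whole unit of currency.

C$372,063

With 12 periods per year: i = 0.003, n = 156.
PV = PMT · [1 − (1+i)^(−n)] / i = 2990 · 124.435857 = 372,063.2114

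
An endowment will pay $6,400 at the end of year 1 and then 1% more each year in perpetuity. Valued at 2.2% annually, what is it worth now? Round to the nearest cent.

PV = D₁/(r − g) = 6400/(0.022 − 0.01) = 533,333.3333

$533,333.33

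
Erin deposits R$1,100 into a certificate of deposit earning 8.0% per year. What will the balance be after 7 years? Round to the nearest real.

R$1,885

FV = 1,100 × (1 + 0.08)^7 = 1,885.2067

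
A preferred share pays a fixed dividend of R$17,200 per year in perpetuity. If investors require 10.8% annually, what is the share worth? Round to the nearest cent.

R$159,259.26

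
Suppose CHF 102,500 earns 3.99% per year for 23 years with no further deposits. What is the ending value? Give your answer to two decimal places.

CHF 252,075.23

102,500 × (1+0.0399)^23 = 102,500 × 2.459270 = 252,075.2254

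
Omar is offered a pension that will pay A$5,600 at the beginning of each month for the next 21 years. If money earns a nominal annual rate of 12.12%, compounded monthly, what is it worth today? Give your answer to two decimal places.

i = 0.1212/12 = 0.0101 per month; n = 21·12 = 252.
PV = PMT · [1 − (1+i)^(−n)] / i × (1+i) = 5600 · 92.062567 = 515,550.3738
(annuity-due: payments at period start, so ×(1+i).)

A$515,550.37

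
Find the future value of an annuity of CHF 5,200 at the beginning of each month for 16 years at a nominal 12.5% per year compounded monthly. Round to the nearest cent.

CHF 3,184,282.82

i = 0.125/12 = 0.0104167 per month; n = 16·12 = 192.
Accumulation factor s(192|0.0104167) × (1+i) = 612.362081; FV = 5200 × 612.362081 = 3,184,282.8235
Payments are at the start of each period, so multiply by (1+i).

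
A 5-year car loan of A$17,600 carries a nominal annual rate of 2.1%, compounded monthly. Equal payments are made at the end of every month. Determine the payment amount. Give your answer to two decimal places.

A$309.26

i = 0.021/12 = 0.00175 per month; n = 5·12 = 60.
PMT = 17600 / ( [1 − (1+0.00175)^(−60)] / 0.00175 ) = 17600 / 56.910202 = 309.2591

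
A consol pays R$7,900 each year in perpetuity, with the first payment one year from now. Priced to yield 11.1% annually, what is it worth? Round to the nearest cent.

R$71,171.17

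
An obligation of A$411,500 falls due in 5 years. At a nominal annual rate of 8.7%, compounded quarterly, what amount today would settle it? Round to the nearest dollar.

With 4 periods per year: i = 0.02175, n = 20.
PV = 411,500 / (1 + 0.02175)^20 = 411,500 / 1.537775 = 267,594.3330

A$267,594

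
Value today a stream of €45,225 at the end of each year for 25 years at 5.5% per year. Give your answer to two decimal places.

€606,645.10

PV = PMT · [1 − (1+i)^(−n)] / i = 45225 · 13.413933 = 606,645.1044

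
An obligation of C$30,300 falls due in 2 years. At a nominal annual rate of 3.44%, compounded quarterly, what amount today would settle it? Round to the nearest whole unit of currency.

C$28,294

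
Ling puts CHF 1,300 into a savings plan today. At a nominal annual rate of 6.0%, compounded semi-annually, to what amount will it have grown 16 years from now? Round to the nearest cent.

CHF 3,347.61

With 2 periods per year: i = 0.03, n = 32.
FV = PV·(1+i)^n = 1,300 × 2.575083 = 3,347.6076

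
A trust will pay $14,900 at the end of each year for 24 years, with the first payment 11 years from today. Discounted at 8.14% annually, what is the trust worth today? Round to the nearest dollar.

$70,900

PV at t=10 (ordinary 24-year annuity): 14900 × a(24|0.0814) = 14900 × 10.406981 = 155,064.0165
Discount back 10 years: 155,064.0165 × (1+0.0814)^(−10) = 155,064.0165 × 0.457232 = 70,900.1863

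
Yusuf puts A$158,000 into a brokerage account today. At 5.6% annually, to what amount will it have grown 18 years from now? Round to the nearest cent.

A$421,315.67

FV = PV·(1+i)^n = 158,000 × 2.666555 = 421,315.6723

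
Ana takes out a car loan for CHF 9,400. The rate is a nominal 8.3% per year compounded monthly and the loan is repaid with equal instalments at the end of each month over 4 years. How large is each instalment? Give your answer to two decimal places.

CHF 230.81

i = 0.083/12 = 0.00691667 per month; n = 4·12 = 48.
Annuity-PV factor = 40.726582; PMT = 9400 / 40.726582 = 230.8075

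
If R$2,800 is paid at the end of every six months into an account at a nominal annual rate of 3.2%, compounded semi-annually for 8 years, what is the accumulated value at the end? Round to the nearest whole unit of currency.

R$50,599

With 2 periods per year: i = 0.016, n = 16.
FV = PMT · [(1+i)^n − 1] / i = 2800 · 18.071110 = 50,599.1068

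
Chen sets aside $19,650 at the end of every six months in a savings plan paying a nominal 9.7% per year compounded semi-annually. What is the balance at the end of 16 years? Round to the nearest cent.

With 2 periods per year: i = 0.0485, n = 32.
Accumulation factor s(32|0.0485) = 73.234447; FV = 19650 × 73.234447 = 1,439,056.8775

$1,439,056.88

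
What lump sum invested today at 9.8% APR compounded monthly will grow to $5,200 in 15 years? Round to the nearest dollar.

$1,203

i = 0.098/12 = 0.00816667 per month; n = 15·12 = 180.
PV = 5,200 / (1 + 0.00816667)^180 = 5,200 / 4.323347 = 1,202.7717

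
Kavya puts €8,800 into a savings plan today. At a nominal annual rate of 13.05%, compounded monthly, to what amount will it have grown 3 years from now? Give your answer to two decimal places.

€12,989.46

Periodic rate i = 0.1305/12 = 0.010875; n = 3 × 12 = 36 periods.
FV = 8,800 × (1 + 0.010875)^36 = 12,989.4599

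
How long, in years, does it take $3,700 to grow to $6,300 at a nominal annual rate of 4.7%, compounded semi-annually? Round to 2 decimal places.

Periodic rate i = 0.047/2 = 0.0235.
(1+i)^n = 6300/3700 = 1.70270, so n = ln 1.70270 / ln 1.0235 = 22.9126 half-years
= 22.9126/2 years

11.46 years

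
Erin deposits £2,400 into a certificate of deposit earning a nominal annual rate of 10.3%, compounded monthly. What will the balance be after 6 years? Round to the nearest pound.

£4,441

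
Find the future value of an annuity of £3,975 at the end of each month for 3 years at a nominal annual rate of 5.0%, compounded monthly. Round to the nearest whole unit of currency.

£154,045

With 12 periods per year: i = 0.00416667, n = 36.
Accumulation factor s(36|0.00416667) = 38.753336; FV = 3975 × 38.753336 = 154,044.5087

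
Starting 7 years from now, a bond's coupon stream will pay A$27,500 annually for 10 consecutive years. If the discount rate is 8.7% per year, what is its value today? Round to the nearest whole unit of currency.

PV at t=6 (ordinary 10-year annuity): 27500 × a(10|0.087) = 27500 × 6.503279 = 178,840.1693
PV₀ = 178,840.1693 / (1+0.087)^6 = 178,840.1693 / 1.649595 = 108,414.6090

A$108,415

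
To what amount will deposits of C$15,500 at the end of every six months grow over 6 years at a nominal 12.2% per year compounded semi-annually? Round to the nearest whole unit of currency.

C$263,016

i = 0.122/2 = 0.061 per half-year; n = 6·2 = 12.
Accumulation factor s(12|0.061) = 16.968764; FV = 15500 × 16.968764 = 263,015.8468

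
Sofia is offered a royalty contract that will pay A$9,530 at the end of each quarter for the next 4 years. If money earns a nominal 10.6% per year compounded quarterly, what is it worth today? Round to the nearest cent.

A$122,974.14

With 4 periods per year: i = 0.0265, n = 16.
PV = PMT · [1 − (1+i)^(−n)] / i = 9530 · 12.903897 = 122,974.1353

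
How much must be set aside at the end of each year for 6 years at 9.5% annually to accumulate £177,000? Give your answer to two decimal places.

£23,231.83

FV-annuity factor = 7.618857; PMT = 177000 / 7.618857 = 23,231.8310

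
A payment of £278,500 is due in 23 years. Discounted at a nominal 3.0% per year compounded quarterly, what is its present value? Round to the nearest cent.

Periodic rate i = 0.03/4 = 0.0075; n = 23 × 4 = 92 periods.
PV = FV·(1+i)^(−n) = 278,500 × 0.502869 = 140,049.0466

£140,049.05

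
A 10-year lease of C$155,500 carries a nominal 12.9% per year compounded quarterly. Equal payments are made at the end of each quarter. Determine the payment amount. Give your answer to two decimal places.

C$6,974.15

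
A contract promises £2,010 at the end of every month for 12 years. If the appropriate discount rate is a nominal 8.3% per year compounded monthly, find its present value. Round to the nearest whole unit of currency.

£182,899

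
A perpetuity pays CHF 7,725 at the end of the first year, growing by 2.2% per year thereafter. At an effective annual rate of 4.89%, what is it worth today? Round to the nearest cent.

CHF 287,174.72

PV = PMT / (i − g) = 7725 / (0.0489 − 0.022) = 7725 / 0.026900 = 287,174.7212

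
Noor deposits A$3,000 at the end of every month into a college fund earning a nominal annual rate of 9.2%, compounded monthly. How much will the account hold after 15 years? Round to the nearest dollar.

A$1,155,927

i = 0.092/12 = 0.00766667 per month; n = 15·12 = 180.
FV = 3000 × [(1+0.00766667)^180 − 1] / 0.00766667 = 3000 × 385.309071 = 1,155,927.2137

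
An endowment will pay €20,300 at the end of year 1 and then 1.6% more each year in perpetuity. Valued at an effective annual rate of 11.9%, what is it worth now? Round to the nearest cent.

€197,087.38

PV = D₁/(r − g) = 20300/(0.119 − 0.016) = 197,087.3786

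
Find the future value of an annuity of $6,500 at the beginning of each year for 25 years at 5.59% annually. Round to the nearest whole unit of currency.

FV = PMT · [(1+i)^n − 1] / i × (1+i) = 6500 · 54.694461 = 355,513.9971
(annuity-due: payments at period start, so ×(1+i).)

$355,514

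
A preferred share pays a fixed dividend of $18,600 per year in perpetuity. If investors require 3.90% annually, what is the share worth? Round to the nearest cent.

$476,923.08

PV = C/r = 18600/0.039 = 476,923.0769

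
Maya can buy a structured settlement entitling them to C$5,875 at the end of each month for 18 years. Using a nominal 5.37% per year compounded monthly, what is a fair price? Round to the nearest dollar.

i = 0.0537/12 = 0.004475 per month; n = 18·12 = 216.
PV = PMT · [1 − (1+i)^(−n)] / i = 5875 · 138.280399 = 812,397.3452

C$812,397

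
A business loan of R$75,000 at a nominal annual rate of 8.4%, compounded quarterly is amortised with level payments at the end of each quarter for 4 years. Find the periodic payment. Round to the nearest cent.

R$5,567.61

Periodic rate i = 0.084/4 = 0.021; n = 4 × 4 = 16 periods.
Annuity-PV factor = 13.470768; PMT = 75000 / 13.470768 = 5,567.6114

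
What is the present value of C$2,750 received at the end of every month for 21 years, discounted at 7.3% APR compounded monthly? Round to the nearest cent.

Periodic rate i = 0.073/12 = 0.00608333; n = 21 × 12 = 252 periods.
PV = 2750 × [1 − (1+0.00608333)^(−252)] / 0.00608333 = 2750 × 128.730089 = 354,007.7461

C$354,007.75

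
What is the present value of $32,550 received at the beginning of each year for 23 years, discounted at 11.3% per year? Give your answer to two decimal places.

$293,276.92

PV = PMT · [1 − (1+i)^(−n)] / i × (1+i) = 32550 · 9.010044 = 293,276.9168
Payments are at the start of each period, so multiply by (1+i).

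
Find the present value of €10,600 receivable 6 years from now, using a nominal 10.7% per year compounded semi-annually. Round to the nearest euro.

Periodic rate i = 0.107/2 = 0.0535; n = 6 × 2 = 12 periods.
PV = FV·(1+i)^(−n) = 10,600 × 0.535039 = 5,671.4145

€5,671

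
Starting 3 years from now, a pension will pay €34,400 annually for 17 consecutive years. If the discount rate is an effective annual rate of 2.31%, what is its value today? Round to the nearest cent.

Value one period before first payment (t=2): 34400 × [1 − (1+0.0231)^(−17)] / 0.0231 = 34400 × 13.928385 = 479,136.4423
PV₀ = 479,136.4423 / (1+0.0231)^2 = 479,136.4423 / 1.046734 = 457,744.3943

€457,744.39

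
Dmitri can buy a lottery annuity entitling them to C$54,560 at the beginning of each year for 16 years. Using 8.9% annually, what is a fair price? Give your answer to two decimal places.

C$496,959.48

Annuity factor a(16|0.089) × (1+i) = 9.108495; PV = 54560 × 9.108495 = 496,959.4772
(Beginning-of-period payments → annuity-due factor ×(1+i).)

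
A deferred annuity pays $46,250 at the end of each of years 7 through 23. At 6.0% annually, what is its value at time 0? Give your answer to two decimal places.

$341,605.03

Value one period before first payment (t=6): 46250 × [1 − (1+0.06)^(−17)] / 0.06 = 46250 × 10.477260 = 484,573.2607
Discount back 6 years: 484,573.2607 × (1+0.06)^(−6) = 484,573.2607 × 0.704961 = 341,605.0277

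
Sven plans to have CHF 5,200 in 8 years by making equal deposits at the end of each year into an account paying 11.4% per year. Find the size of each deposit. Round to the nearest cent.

CHF 432.13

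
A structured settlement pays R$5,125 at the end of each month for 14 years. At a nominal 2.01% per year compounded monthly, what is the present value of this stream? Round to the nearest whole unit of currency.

R$749,920

Periodic rate i = 0.0201/12 = 0.001675; n = 14 × 12 = 168 periods.
PV = PMT · [1 − (1+i)^(−n)] / i = 5125 · 146.325925 = 749,920.3665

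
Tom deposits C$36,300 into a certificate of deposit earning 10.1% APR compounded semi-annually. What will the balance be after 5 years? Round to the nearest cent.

C$59,411.05

Periodic rate i = 0.101/2 = 0.0505; n = 5 × 2 = 10 periods.
36,300 × (1+0.0505)^10 = 36,300 × 1.636668 = 59,411.0451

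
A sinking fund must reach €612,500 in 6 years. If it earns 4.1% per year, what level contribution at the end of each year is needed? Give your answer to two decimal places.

€92,109.82

PMT = 612500 / ( [(1+0.041)^6 − 1] / 0.041 ) = 612500 / 6.649671 = 92,109.8218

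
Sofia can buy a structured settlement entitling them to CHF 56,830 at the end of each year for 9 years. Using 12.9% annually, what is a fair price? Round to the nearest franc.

CHF 292,719

Annuity factor a(9|0.129) = 5.150791; PV = 56830 × 5.150791 = 292,719.4802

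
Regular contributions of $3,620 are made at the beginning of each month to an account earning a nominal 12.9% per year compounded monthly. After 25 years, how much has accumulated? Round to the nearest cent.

i = 0.129/12 = 0.01075 per month; n = 25·12 = 300.
FV = 3620 × [(1+0.01075)^300 − 1] / 0.01075 × (1+i) = 3620 × 2230.641265 = 8,074,921.3800
(annuity-due: payments at period start, so ×(1+i).)

$8,074,921.38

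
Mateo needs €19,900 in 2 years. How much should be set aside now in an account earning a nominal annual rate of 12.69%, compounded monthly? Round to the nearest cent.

Periodic rate i = 0.1269/12 = 0.010575; n = 2 × 12 = 24 periods.
PV = FV·(1+i)^(−n) = 19,900 × 0.776882 = 15,459.9423

€15,459.94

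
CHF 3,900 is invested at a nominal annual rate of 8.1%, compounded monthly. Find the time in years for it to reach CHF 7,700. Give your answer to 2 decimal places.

8.43 years

Periodic rate i = 0.081/12 = 0.00675.
(1+i)^n = 7700/3900 = 1.97436, so n = ln 1.97436 / ln 1.00675 = 101.1166 months
= 101.1166/12 years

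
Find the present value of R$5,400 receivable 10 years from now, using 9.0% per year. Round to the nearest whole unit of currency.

PV = FV·(1+i)^(−n) = 5,400 × 0.422411 = 2,281.0184

R$2,281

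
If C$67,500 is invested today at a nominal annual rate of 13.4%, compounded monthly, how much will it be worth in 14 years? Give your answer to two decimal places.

With 12 periods per year: i = 0.0111667, n = 168.
67,500 × (1+0.0111667)^168 = 67,500 × 6.459830 = 436,038.5221

C$436,038.52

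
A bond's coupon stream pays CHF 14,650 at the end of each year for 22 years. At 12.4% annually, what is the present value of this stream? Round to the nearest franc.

PV = PMT · [1 − (1+i)^(−n)] / i = 14650 · 7.448319 = 109,117.8776

CHF 109,118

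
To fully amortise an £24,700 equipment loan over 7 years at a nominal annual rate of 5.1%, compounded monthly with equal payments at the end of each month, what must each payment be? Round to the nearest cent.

i = 0.051/12 = 0.00425 per month; n = 7·12 = 84.
PMT = 24700 / ( [1 − (1+0.00425)^(−84)] / 0.00425 ) = 24700 / 70.517162 = 350.2693

£350.27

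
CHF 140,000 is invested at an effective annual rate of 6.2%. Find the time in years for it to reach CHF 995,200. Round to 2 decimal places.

32.60 years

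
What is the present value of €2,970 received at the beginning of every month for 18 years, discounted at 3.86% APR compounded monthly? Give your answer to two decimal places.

i = 0.0386/12 = 0.00321667 per month; n = 18·12 = 216.
PV = PMT · [1 − (1+i)^(−n)] / i × (1+i) = 2970 · 156.024247 = 463,392.0147
Payments are at the start of each period, so multiply by (1+i).

€463,392.01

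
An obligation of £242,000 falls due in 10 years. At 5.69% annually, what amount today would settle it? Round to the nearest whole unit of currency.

£139,148

PV = FV·(1+i)^(−n) = 242,000 × 0.574991 = 139,147.8137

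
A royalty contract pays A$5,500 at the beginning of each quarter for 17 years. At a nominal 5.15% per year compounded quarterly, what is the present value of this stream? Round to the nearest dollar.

A$251,395

Periodic rate i = 0.0515/4 = 0.012875; n = 17 × 4 = 68 periods.
Annuity factor a(68|0.012875) × (1+i) = 45.708121; PV = 5500 × 45.708121 = 251,394.6645
(annuity-due: payments at period start, so ×(1+i).)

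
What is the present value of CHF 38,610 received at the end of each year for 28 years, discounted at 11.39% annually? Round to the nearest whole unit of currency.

CHF 322,444

PV = PMT · [1 − (1+i)^(−n)] / i = 38610 · 8.351297 = 322,443.5864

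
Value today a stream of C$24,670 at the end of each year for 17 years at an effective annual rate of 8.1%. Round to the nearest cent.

C$223,537.62

PV = PMT · [1 − (1+i)^(−n)] / i = 24670 · 9.061112 = 223,537.6224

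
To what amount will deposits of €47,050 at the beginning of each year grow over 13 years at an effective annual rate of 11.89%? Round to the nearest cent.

€1,464,700.05

Accumulation factor s(13|0.1189) × (1+i) = 31.130713; FV = 47050 × 31.130713 = 1,464,700.0548
Payments are at the start of each period, so multiply by (1+i).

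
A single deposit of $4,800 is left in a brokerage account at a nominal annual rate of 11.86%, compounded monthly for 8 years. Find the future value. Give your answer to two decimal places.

i = 0.1186/12 = 0.00988333 per month; n = 8·12 = 96.
FV = PV·(1+i)^n = 4,800 × 2.570607 = 12,338.9130

$12,338.91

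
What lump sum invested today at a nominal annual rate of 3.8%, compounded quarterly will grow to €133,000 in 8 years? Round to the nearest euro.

Periodic rate i = 0.038/4 = 0.0095; n = 8 × 4 = 32 periods.
Discount factor = (1+0.0095)^(−32) = 0.738920; PV = 133,000 × 0.738920 = 98,276.4128

€98,276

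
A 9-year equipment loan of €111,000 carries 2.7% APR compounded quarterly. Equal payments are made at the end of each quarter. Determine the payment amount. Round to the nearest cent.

€3,483.46

i = 0.027/4 = 0.00675 per quarter; n = 9·4 = 36.
Annuity-PV factor = 31.864875; PMT = 111000 / 31.864875 = 3,483.4595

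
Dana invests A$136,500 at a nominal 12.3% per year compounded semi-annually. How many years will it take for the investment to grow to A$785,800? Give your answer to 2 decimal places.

Periodic rate i = 0.123/2 = 0.0615.
n = ln(785800/136500) / ln(1+0.0615) = ln(5.75678) / 0.059683 = 29.3279 half-years
= 29.3279/2 years

14.66 years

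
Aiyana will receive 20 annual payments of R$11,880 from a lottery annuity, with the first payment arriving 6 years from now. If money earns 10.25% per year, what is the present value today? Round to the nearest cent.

PV at t=5 (ordinary 20-year annuity): 11880 × a(20|0.1025) = 11880 × 8.370286 = 99,438.9980
Discount back 5 years: 99,438.9980 × (1+0.1025)^(−5) = 99,438.9980 × 0.613913 = 61,046.9188

R$61,046.92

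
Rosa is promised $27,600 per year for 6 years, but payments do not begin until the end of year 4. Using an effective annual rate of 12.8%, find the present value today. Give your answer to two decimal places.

$77,303.39

PV at t=3 (ordinary 6-year annuity): 27600 × a(6|0.128) = 27600 × 4.019914 = 110,949.6276
Discount back 3 years: 110,949.6276 × (1+0.128)^(−3) = 110,949.6276 × 0.696743 = 77,303.3919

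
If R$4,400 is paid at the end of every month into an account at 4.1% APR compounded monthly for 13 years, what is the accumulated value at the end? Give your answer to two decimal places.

Periodic rate i = 0.041/12 = 0.00341667; n = 13 × 12 = 156 periods.
Accumulation factor s(156|0.00341667) = 205.606651; FV = 4400 × 205.606651 = 904,669.2633

R$904,669.26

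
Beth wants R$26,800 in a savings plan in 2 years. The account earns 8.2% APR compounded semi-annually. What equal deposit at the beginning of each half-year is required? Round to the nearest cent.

R$6,053.55

Periodic rate i = 0.082/2 = 0.041; n = 2 × 2 = 4 periods.
PMT = 26800 / ( [(1+0.041)^4 − 1] / 0.041 × (1+i) ) = 26800 / 4.427157 = 6,053.5457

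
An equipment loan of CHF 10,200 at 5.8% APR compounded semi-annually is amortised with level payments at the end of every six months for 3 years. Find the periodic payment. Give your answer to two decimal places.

Periodic rate i = 0.058/2 = 0.029; n = 3 × 2 = 6 periods.
PMT = 10200 / ( [1 − (1+0.029)^(−6)] / 0.029 ) = 10200 / 5.435192 = 1,876.6586

CHF 1,876.66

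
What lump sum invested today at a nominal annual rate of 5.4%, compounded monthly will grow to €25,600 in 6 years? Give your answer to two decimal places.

€18,528.67

Periodic rate i = 0.054/12 = 0.0045; n = 6 × 12 = 72 periods.
Discount factor = (1+0.0045)^(−72) = 0.723776; PV = 25,600 × 0.723776 = 18,528.6683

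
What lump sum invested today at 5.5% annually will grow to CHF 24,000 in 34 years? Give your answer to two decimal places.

Discount factor = (1+0.055)^(−34) = 0.161963; PV = 24,000 × 0.161963 = 3,887.1170

CHF 3,887.12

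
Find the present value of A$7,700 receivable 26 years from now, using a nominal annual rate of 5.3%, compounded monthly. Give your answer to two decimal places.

A$1,946.93

i = 0.053/12 = 0.00441667 per month; n = 26·12 = 312.
PV = 7,700 / (1 + 0.00441667)^312 = 7,700 / 3.954942 = 1,946.9314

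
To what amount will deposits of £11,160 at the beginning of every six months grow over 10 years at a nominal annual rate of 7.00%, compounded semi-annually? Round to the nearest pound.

£326,647

i = 0.07/2 = 0.035 per half-year; n = 10·2 = 20.
Accumulation factor s(20|0.035) × (1+i) = 29.269471; FV = 11160 × 29.269471 = 326,647.2928
(annuity-due: payments at period start, so ×(1+i).)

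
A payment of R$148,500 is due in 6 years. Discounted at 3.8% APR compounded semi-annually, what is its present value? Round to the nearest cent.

With 2 periods per year: i = 0.019, n = 12.
Discount factor = (1+0.019)^(−12) = 0.797829; PV = 148,500 × 0.797829 = 118,477.5993

R$118,477.60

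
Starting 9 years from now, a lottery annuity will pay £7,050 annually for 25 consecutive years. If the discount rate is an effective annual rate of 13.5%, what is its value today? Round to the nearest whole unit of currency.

Value one period before first payment (t=8): 7050 × [1 − (1+0.135)^(−25)] / 0.135 = 7050 × 7.094965 = 50,019.5047
PV₀ = 50,019.5047 / (1+0.135)^8 = 50,019.5047 / 2.754019 = 18,162.3690

£18,162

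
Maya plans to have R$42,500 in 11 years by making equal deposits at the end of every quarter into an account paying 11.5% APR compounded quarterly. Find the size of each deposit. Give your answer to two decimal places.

R$492.61

i = 0.115/4 = 0.02875 per quarter; n = 11·4 = 44.
FV-annuity factor = 86.275943; PMT = 42500 / 86.275943 = 492.6055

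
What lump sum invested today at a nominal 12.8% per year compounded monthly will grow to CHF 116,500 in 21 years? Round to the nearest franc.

Periodic rate i = 0.128/12 = 0.0106667; n = 21 × 12 = 252 periods.
Discount factor = (1+0.0106667)^(−252) = 0.068992; PV = 116,500 × 0.068992 = 8,037.5647

CHF 8,038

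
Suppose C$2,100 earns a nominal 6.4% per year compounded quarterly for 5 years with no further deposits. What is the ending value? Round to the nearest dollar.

C$2,885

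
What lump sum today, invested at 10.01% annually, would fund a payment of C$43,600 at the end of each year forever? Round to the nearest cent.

C$435,564.44

PV = PMT / i = 43600 / 0.1001 = 435,564.4356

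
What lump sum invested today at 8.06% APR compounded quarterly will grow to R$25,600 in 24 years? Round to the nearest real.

With 4 periods per year: i = 0.02015, n = 96.
PV = 25,600 / (1 + 0.02015)^96 = 25,600 / 6.788085 = 3,771.3142

R$3,771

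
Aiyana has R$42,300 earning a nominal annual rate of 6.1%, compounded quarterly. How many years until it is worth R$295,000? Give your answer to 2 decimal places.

32.08 years

Periodic rate i = 0.061/4 = 0.01525.
n = ln(295000/42300) / ln(1+0.01525) = ln(6.97400) / 0.015135 = 128.3253 quarters
= 128.3253/4 years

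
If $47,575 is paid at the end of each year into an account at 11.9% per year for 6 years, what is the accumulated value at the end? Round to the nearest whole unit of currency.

FV = 47575 × [(1+0.119)^6 − 1] / 0.119 = 47575 × 8.094724 = 385,106.5158

$385,107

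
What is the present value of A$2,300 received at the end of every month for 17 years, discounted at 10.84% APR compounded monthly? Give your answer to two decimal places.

A$213,953.70

i = 0.1084/12 = 0.00903333 per month; n = 17·12 = 204.
PV = 2300 × [1 − (1+0.00903333)^(−204)] / 0.00903333 = 2300 × 93.023347 = 213,953.6976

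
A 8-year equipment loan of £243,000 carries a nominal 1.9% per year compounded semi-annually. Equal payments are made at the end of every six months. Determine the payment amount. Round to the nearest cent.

i = 0.019/2 = 0.0095 per half-year; n = 8·2 = 16.
PMT = 243000 / ( [1 − (1+0.0095)^(−16)] / 0.0095 ) = 243000 / 14.778443 = 16,442.8688

£16,442.87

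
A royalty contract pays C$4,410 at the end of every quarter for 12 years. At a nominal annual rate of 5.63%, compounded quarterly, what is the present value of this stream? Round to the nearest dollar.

C$153,135

Periodic rate i = 0.0563/4 = 0.014075; n = 12 × 4 = 48 periods.
PV = PMT · [1 − (1+i)^(−n)] / i = 4410 · 34.724436 = 153,134.7645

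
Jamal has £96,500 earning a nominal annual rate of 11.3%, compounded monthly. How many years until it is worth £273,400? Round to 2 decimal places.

Periodic rate i = 0.113/12 = 0.00941667.
(1+i)^n = 273400/96500 = 2.83316, so n = ln 2.83316 / ln 1.00942 = 111.1103 months
= 111.1103/12 years

9.26 years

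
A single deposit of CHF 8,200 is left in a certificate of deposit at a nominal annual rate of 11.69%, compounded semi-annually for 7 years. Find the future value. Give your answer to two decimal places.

CHF 18,163.47

Periodic rate i = 0.1169/2 = 0.05845; n = 7 × 2 = 14 periods.
FV = 8,200 × (1 + 0.05845)^14 = 18,163.4655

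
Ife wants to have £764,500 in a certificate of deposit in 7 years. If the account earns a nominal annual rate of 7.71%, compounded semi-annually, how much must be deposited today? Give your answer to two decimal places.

£450,187.83

With 2 periods per year: i = 0.03855, n = 14.
PV = 764,500 / (1 + 0.03855)^14 = 764,500 / 1.698180 = 450,187.8283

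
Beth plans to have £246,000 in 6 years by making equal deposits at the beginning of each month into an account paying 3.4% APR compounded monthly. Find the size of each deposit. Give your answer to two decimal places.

£3,076.11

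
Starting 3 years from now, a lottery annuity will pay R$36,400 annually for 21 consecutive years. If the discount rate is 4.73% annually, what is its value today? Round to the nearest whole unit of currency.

R$435,783

PV at t=2 (ordinary 21-year annuity): 36400 × a(21|0.0473) = 36400 × 13.131406 = 477,983.1842
Discount back 2 years: 477,983.1842 × (1+0.0473)^(−2) = 477,983.1842 × 0.911712 = 435,783.1272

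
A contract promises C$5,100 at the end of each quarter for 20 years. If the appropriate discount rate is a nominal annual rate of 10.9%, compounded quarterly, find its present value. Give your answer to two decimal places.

i = 0.109/4 = 0.02725 per quarter; n = 20·4 = 80.
PV = PMT · [1 − (1+i)^(−n)] / i = 5100 · 32.426130 = 165,373.2651

C$165,373.27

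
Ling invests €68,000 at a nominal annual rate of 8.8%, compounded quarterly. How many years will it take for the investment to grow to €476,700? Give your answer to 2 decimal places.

22.37 years

Periodic rate i = 0.088/4 = 0.022.
(1+i)^n = 476700/68000 = 7.01029, so n = ln 7.01029 / ln 1.022 = 89.4874 quarters
= 89.4874/4 years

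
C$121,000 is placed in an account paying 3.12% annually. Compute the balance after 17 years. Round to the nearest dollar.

C$203,993

FV = PV·(1+i)^n = 121,000 × 1.685891 = 203,992.7554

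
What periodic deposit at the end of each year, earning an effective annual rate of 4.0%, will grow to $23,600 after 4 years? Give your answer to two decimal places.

$5,557.57

FV-annuity factor = 4.246464; PMT = 23600 / 4.246464 = 5,557.5651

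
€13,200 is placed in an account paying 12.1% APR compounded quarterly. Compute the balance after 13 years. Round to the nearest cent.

i = 0.121/4 = 0.03025 per quarter; n = 13·4 = 52.
FV = PV·(1+i)^n = 13,200 × 4.709951 = 62,171.3557

€62,171.36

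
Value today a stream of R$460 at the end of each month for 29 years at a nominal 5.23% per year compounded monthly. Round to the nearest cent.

i = 0.0523/12 = 0.00435833 per month; n = 29·12 = 348.
PV = 460 × [1 − (1+0.00435833)^(−348)] / 0.00435833 = 460 × 178.930971 = 82,308.2467

R$82,308.25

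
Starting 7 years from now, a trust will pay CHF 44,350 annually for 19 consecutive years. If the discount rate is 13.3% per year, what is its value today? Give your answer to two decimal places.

Value one period before first payment (t=6): 44350 × [1 − (1+0.133)^(−19)] / 0.133 = 44350 × 6.817697 = 302,364.8541
PV₀ = 302,364.8541 / (1+0.133)^6 = 302,364.8541 / 2.115336 = 142,939.3654

CHF 142,939.37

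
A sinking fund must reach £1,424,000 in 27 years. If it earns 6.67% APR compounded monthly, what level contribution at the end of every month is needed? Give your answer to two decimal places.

With 12 periods per year: i = 0.00555833, n = 324.
FV-annuity factor = 904.043628; PMT = 1.424e+06 / 904.043628 = 1,575.1452

£1,575.15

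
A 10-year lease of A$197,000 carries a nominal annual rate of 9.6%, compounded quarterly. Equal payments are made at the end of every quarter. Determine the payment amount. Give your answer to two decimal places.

i = 0.096/4 = 0.024 per quarter; n = 10·4 = 40.
PMT = 197000 / ( [1 − (1+0.024)^(−40)] / 0.024 ) = 197000 / 25.530867 = 7,716.1500

A$7,716.15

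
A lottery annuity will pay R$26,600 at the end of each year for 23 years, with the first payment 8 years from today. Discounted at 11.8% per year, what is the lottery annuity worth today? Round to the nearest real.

R$95,315

Value one period before first payment (t=7): 26600 × [1 − (1+0.118)^(−23)] / 0.118 = 26600 × 7.823013 = 208,092.1492
PV₀ = 208,092.1492 / (1+0.118)^7 = 208,092.1492 / 2.183195 = 95,315.3991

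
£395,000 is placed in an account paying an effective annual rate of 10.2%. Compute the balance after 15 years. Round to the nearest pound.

395,000 × (1+0.102)^15 = 395,000 × 4.292635 = 1,695,590.6511

£1,695,591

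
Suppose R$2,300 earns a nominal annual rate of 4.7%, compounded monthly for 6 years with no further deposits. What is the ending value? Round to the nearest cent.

Periodic rate i = 0.047/12 = 0.00391667; n = 6 × 12 = 72 periods.
FV = 2,300 × (1 + 0.00391667)^72 = 3,047.6119

R$3,047.61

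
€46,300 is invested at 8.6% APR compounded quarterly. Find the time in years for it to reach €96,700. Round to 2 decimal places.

Periodic rate i = 0.086/4 = 0.0215.
(1+i)^n = 96700/46300 = 2.08855, so n = ln 2.08855 / ln 1.0215 = 34.6214 quarters
= 34.6214/4 years

8.66 years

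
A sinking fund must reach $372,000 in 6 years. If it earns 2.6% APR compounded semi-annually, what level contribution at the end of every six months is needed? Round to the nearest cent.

Periodic rate i = 0.026/2 = 0.013; n = 6 × 2 = 12 periods.
PMT = 372000 / ( [(1+0.013)^12 − 1] / 0.013 ) = 372000 / 12.896290 = 28,845.5041

$28,845.50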